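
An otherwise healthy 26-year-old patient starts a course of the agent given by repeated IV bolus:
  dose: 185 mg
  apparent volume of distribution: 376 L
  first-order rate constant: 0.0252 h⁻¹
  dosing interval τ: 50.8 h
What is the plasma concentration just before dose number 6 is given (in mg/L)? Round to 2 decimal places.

C₀ per dose = Dose / Vd = 185 / 376 = 0.4920 mg/L
Fraction remaining after one interval: r = e^(−kτ) = e^(−0.02520 × 50.8) = 0.2780
Before dose 6, 5 doses have been given (aged 1τ, 2τ, 3τ, 4τ, 5τ).
C_trough = C₀ × (r + r² + … + r^5) = C₀ × r(1−r^5)/(1−r)
        = 0.4920 × 0.2780 × (1 − 0.001660) / (1 − 0.2780) = 0.1891 mg/L

0.19 mg/L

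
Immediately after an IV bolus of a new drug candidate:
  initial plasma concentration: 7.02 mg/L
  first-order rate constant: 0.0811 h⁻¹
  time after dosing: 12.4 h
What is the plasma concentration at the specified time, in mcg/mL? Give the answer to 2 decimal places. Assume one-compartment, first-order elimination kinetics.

C = C₀ · e^(−k·t) = 7.020 × e^(−0.08110 × 12.4)
  = 7.020 × 0.3658 = 2.568 mg/L
(2.568 mg/L = 2.568 mcg/mL)

2.57 mcg/mL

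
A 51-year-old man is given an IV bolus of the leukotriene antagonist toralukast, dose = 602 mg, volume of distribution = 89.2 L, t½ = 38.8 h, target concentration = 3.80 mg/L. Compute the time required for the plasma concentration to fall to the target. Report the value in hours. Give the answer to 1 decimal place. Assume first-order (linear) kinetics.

C₀ = Dose / Vd = 602.0 / 89.2 = 6.749 mg/L
k = ln2 / t½ = 0.693147 / 38.8 = 0.01786 h⁻¹
t = ln(C₀ / C) / k = ln(6.749 / 3.80) / 0.01786
  = ln(1.776) / 0.01786 = 0.5744 / 0.01786 = 32.16 h

32.2 h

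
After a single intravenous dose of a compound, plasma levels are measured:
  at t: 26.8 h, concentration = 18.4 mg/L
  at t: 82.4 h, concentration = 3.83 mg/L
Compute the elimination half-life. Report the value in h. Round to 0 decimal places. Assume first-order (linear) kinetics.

k = ln(C₁/C₂) / (t₂ − t₁) = ln(18.4/3.83) / (82.4 − 26.8)
  = 1.569 / 55.60 = 0.02822 h⁻¹
t½ = ln2 / k = 0.693147 / 0.02822 = 24.56 h

25 h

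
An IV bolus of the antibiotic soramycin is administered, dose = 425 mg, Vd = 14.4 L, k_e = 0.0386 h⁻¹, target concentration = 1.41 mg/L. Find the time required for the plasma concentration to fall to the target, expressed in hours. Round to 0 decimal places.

79 h

C₀ = Dose / Vd = 425.0 / 14.4 = 29.51 mg/L
t = ln(C₀ / C) / k = ln(29.51 / 1.41) / 0.03860
  = ln(20.93) / 0.03860 = 3.041 / 0.03860 = 78.78 h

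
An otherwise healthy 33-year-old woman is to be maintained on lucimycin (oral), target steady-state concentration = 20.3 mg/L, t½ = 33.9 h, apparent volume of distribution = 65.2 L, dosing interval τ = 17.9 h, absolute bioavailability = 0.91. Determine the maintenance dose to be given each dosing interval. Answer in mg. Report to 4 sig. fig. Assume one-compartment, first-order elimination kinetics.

532.3 mg

k = ln2 / t½ = 0.693147 / 33.9 = 0.02045 h⁻¹
CL = k × Vd = 0.02045 × 65.2 = 1.333 L/h
At steady state, F × (Dose/τ) = Css × CL.
Dose = Css × CL × τ / F = 20.3 × 1.333 × 17.9 / 0.91 = 532.3 mg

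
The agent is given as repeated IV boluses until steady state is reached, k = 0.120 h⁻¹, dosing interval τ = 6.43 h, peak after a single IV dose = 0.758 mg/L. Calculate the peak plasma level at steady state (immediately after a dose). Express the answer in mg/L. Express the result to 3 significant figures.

1.41 mg/L

e^(−kτ) = e^(−0.1200 × 6.43) = 0.4623
Accumulation ratio R = 1 / (1 − e^(−kτ)) = 1 / (1 − 0.4623) = 1.860
Steady-state peak = C₀ × R = 0.758 × 1.860 = 1.410 mg/L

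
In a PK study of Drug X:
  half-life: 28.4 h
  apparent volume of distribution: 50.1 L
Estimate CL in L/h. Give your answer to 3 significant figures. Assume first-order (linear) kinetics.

k = ln2 / t½ = 0.693147 / 28.4 = 0.02441 h⁻¹
CL = k × Vd = 0.02441 × 50.1 = 1.223 L/h

1.22 L/h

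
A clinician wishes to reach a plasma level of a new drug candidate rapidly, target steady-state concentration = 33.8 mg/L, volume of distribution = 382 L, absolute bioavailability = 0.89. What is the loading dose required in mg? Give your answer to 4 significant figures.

LD = Css × Vd / F = 33.8 × 382 / 0.89 = 14510 mg

14510 mg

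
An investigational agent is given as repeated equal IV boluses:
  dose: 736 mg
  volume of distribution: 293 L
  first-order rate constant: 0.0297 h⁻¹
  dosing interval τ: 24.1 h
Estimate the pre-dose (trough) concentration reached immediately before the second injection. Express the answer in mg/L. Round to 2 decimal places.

1.23 mg/L

C₀ per dose = Dose / Vd = 736 / 293 = 2.512 mg/L
Fraction remaining after one interval: r = e^(−kτ) = e^(−0.02970 × 24.1) = 0.4888
Before dose 2, 1 dose has been given (aged 1τ).
C_trough = C₀ × r = 2.512 × 0.4888 = 1.228 mg/L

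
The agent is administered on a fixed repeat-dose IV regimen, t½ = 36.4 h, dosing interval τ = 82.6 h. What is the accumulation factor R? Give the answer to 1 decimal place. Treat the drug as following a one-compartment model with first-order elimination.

1.3

k = ln2 / t½ = 0.693147 / 36.4 = 0.01904 h⁻¹
e^(−kτ) = e^(−0.01904 × 82.6) = 0.2075
Accumulation ratio R = 1 / (1 − e^(−kτ)) = 1 / (1 − 0.2075) = 1.262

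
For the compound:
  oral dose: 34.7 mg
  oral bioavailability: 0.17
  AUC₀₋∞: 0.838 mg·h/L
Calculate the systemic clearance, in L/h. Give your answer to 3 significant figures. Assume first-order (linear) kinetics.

7.04 L/h

CL = F·Dose / AUC = 0.17 × 34.7 / 0.838 = 7.039 L/h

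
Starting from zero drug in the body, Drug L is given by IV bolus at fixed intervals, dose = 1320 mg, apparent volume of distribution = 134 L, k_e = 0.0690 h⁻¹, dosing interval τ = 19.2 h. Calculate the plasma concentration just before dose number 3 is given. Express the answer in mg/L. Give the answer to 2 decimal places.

C₀ per dose = Dose / Vd = 1320 / 134 = 9.851 mg/L
Fraction remaining after one interval: r = e^(−kτ) = e^(−0.06900 × 19.2) = 0.2659
Before dose 3, 2 doses have been given (aged 1τ, 2τ).
C_trough = C₀ × (r + r²) = 9.851 × (0.2659 + 0.07070) = 3.316 mg/L

3.32 mg/L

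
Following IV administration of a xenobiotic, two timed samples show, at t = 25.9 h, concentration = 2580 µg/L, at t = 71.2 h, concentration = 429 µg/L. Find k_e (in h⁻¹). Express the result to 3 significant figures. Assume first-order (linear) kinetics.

k = ln(C₁/C₂) / (t₂ − t₁) = ln(2580/429) / (71.2 − 25.9)
  = 1.794 / 45.30 = 0.03960 h⁻¹

0.0396 h⁻¹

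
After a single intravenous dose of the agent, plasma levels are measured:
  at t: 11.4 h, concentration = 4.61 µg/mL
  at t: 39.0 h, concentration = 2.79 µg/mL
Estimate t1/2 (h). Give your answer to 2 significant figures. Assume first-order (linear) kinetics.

38 h

k = ln(C₁/C₂) / (t₂ − t₁) = ln(4.61/2.79) / (39.0 − 11.4)
  = 0.5022 / 27.60 = 0.01820 h⁻¹
t½ = ln2 / k = 0.693147 / 0.01820 = 38.09 h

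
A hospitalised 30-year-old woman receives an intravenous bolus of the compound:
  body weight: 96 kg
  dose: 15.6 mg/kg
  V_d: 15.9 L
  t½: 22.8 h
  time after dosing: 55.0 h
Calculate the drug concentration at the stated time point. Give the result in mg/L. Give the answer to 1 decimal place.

Total dose = 15.6 × 96 = 1498 mg
C₀ = Dose / Vd = 1498 / 15.9 = 94.21 mg/L
k = ln2 / t½ = 0.693147 / 22.8 = 0.03040 h⁻¹
C = C₀ · e^(−k·t) = 94.21 × e^(−0.03040 × 55.0)
  = 94.21 × 0.1879 = 17.70 mg/L

17.7 mg/L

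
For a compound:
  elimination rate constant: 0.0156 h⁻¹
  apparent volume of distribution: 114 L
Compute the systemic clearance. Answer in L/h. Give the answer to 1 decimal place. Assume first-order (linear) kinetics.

1.8 L/h

CL = k × Vd = 0.0156 × 114 = 1.778 L/h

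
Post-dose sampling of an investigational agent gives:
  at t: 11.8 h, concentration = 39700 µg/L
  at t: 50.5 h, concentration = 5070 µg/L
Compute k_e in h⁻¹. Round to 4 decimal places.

0.0532 h⁻¹

k = ln(C₁/C₂) / (t₂ − t₁) = ln(39700/5070) / (50.5 − 11.8)
  = 2.058 / 38.70 = 0.05318 h⁻¹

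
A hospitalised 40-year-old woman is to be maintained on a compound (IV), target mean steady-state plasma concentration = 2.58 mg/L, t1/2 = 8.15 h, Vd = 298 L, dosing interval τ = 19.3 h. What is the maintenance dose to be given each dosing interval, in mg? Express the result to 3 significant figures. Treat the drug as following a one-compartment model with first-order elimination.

1260 mg

k = ln2 / t½ = 0.693147 / 8.15 = 0.08505 h⁻¹
CL = k × Vd = 0.08505 × 298 = 25.34 L/h
At steady state, Dose/τ = Css × CL.
Dose = Css × CL × τ = 2.58 × 25.34 × 19.3 = 1262 mg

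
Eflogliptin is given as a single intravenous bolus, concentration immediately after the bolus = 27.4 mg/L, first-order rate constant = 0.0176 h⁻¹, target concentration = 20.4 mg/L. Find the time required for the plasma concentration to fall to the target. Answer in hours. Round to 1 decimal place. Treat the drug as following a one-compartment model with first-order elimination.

16.8 h

t = ln(C₀ / C) / k = ln(27.40 / 20.4) / 0.01760
  = ln(1.343) / 0.01760 = 0.2949 / 0.01760 = 16.76 h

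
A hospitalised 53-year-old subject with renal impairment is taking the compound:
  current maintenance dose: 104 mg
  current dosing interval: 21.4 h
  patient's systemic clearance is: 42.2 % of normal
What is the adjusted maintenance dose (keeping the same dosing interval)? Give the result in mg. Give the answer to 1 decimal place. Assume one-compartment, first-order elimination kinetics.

To keep the same average steady-state level, dosing rate must scale with clearance.
CL ratio = 42.2 / 100 = 0.4220
New dose (same interval) = 104 × 0.4220 = 43.89 mg

43.9 mg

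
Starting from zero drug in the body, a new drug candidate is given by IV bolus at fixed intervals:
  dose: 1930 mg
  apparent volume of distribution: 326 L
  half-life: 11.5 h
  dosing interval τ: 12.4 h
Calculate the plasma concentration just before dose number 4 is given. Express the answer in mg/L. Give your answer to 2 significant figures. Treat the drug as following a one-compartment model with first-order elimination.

4.8 mg/L

C₀ per dose = Dose / Vd = 1930 / 326 = 5.920 mg/L
k = ln2 / t½ = 0.693147 / 11.5 = 0.06027 h⁻¹
Fraction remaining after one interval: r = e^(−kτ) = e^(−0.06027 × 12.4) = 0.4736
Before dose 4, 3 doses have been given (aged 1τ, 2τ, 3τ).
C_trough = C₀ × (r + r² + … + r^3) = C₀ × r(1−r^3)/(1−r)
        = 5.920 × 0.4736 × (1 − 0.1062) / (1 − 0.4736) = 4.761 mg/L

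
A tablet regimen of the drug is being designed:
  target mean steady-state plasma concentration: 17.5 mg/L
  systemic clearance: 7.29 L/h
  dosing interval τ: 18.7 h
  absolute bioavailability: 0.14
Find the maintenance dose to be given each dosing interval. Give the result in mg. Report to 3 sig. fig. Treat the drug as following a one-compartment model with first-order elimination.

17000 mg

At steady state, F × (Dose/τ) = Css × CL.
Dose = Css × CL × τ / F = 17.5 × 7.290 × 18.7 / 0.14 = 17040 mg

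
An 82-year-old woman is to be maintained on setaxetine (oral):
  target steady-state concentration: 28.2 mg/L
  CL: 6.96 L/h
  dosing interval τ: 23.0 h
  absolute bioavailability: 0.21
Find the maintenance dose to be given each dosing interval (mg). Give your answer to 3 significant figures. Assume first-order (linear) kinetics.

21500 mg

At steady state, F × (Dose/τ) = Css × CL.
Dose = Css × CL × τ / F = 28.2 × 6.960 × 23.0 / 0.21 = 21500 mg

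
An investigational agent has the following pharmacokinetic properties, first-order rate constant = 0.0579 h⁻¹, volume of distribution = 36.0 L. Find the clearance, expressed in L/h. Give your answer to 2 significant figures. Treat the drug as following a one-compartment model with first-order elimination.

CL = k × Vd = 0.0579 × 36.0 = 2.084 L/h

2.1 L/h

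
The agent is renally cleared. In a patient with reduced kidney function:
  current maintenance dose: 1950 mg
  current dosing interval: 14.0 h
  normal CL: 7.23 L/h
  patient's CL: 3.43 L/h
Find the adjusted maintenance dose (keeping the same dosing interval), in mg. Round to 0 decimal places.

To keep the same average steady-state level, dosing rate must scale with clearance.
CL ratio = 3.43 / 7.23 = 0.4744
New dose (same interval) = 1950 × 0.4744 = 925.1 mg

925 mg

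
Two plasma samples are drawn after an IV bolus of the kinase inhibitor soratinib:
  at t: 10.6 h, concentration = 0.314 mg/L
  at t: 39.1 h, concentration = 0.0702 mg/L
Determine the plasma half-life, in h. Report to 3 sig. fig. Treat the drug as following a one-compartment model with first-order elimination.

k = ln(C₁/C₂) / (t₂ − t₁) = ln(0.314/0.0702) / (39.1 − 10.6)
  = 1.498 / 28.50 = 0.05256 h⁻¹
t½ = ln2 / k = 0.693147 / 0.05256 = 13.19 h

13.2 h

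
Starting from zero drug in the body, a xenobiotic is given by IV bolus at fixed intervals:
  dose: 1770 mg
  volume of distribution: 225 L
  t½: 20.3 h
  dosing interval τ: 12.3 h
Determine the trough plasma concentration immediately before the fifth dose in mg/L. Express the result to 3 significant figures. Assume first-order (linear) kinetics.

12.3 mg/L

C₀ per dose = Dose / Vd = 1770 / 225 = 7.867 mg/L
k = ln2 / t½ = 0.693147 / 20.3 = 0.03415 h⁻¹
Fraction remaining after one interval: r = e^(−kτ) = e^(−0.03415 × 12.3) = 0.6570
Before dose 5, 4 doses have been given (aged 1τ, 2τ, 3τ, 4τ).
C_trough = C₀ × (r + r² + … + r^4) = C₀ × r(1−r^4)/(1−r)
        = 7.867 × 0.6570 × (1 − 0.1863) / (1 − 0.6570) = 12.26 mg/L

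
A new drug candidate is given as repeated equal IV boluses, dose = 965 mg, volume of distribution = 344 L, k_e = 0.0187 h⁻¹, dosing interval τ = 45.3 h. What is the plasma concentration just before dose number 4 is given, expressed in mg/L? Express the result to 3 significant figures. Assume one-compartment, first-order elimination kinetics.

1.94 mg/L

C₀ per dose = Dose / Vd = 965 / 344 = 2.805 mg/L
Fraction remaining after one interval: r = e^(−kτ) = e^(−0.01870 × 45.3) = 0.4287
Before dose 4, 3 doses have been given (aged 1τ, 2τ, 3τ).
C_trough = C₀ × (r + r² + … + r^3) = C₀ × r(1−r^3)/(1−r)
        = 2.805 × 0.4287 × (1 − 0.07879) / (1 − 0.4287) = 1.939 mg/L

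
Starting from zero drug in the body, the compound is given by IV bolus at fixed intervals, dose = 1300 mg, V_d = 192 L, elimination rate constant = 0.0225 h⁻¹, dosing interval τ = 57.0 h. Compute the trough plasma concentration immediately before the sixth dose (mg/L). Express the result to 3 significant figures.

C₀ per dose = Dose / Vd = 1300 / 192 = 6.771 mg/L
Fraction remaining after one interval: r = e^(−kτ) = e^(−0.02250 × 57.0) = 0.2773
Before dose 6, 5 doses have been given (aged 1τ, 2τ, 3τ, 4τ, 5τ).
C_trough = C₀ × (r + r² + … + r^5) = C₀ × r(1−r^5)/(1−r)
        = 6.771 × 0.2773 × (1 − 0.001640) / (1 − 0.2773) = 2.594 mg/L

2.59 mg/L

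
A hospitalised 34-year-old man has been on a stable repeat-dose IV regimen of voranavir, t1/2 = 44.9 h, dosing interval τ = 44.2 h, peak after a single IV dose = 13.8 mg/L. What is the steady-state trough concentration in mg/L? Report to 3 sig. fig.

k = ln2 / t½ = 0.693147 / 44.9 = 0.01544 h⁻¹
e^(−kτ) = e^(−0.01544 × 44.2) = 0.5054
Accumulation ratio R = 1 / (1 − e^(−kτ)) = 1 / (1 − 0.5054) = 2.022
Steady-state trough = C₀ × R × e^(−kτ) = 13.8 × 2.022 × 0.5054 = 14.10 mg/L

14.1 mg/L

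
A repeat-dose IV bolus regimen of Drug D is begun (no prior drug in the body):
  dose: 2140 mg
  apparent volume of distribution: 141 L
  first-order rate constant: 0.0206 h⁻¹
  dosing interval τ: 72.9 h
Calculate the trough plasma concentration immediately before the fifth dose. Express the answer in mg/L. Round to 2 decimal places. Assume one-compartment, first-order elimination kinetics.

4.34 mg/L

C₀ per dose = Dose / Vd = 2140 / 141 = 15.18 mg/L
Fraction remaining after one interval: r = e^(−kτ) = e^(−0.02060 × 72.9) = 0.2227
Before dose 5, 4 doses have been given (aged 1τ, 2τ, 3τ, 4τ).
C_trough = C₀ × (r + r² + … + r^4) = C₀ × r(1−r^4)/(1−r)
        = 15.18 × 0.2227 × (1 − 0.002460) / (1 − 0.2227) = 4.338 mg/L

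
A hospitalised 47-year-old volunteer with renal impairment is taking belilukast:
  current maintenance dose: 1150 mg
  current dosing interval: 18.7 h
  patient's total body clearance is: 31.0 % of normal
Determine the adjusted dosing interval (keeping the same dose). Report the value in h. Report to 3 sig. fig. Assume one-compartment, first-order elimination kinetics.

60.3 h

To keep the same average steady-state level, dosing rate must scale with clearance.
CL ratio = 31.0 / 100 = 0.3100
New interval (same dose) = 18.7 / 0.3100 = 60.32 h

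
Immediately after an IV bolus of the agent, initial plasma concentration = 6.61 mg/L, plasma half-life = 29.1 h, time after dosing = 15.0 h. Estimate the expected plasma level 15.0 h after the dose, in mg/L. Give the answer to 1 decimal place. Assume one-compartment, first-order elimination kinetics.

k = ln2 / t½ = 0.693147 / 29.1 = 0.02382 h⁻¹
C = C₀ · e^(−k·t) = 6.610 × e^(−0.02382 × 15.0)
  = 6.610 × 0.6996 = 4.624 mg/L

4.6 mg/L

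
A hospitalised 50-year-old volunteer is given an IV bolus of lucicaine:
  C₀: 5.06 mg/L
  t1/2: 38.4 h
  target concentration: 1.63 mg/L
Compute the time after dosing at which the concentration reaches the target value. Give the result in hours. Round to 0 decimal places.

k = ln2 / t½ = 0.693147 / 38.4 = 0.01805 h⁻¹
t = ln(C₀ / C) / k = ln(5.060 / 1.63) / 0.01805
  = ln(3.104) / 0.01805 = 1.133 / 0.01805 = 62.77 h

63 h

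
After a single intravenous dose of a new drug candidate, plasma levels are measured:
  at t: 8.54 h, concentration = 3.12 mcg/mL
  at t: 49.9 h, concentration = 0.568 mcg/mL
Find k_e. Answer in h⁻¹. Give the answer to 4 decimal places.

0.0412 h⁻¹

k = ln(C₁/C₂) / (t₂ − t₁) = ln(3.12/0.568) / (49.9 − 8.54)
  = 1.703 / 41.36 = 0.04118 h⁻¹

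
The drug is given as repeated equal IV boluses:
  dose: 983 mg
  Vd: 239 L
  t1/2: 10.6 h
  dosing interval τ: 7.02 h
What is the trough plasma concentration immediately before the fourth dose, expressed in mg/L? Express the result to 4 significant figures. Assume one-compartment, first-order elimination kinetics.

5.279 mg/L

C₀ per dose = Dose / Vd = 983 / 239 = 4.113 mg/L
k = ln2 / t½ = 0.693147 / 10.6 = 0.06539 h⁻¹
Fraction remaining after one interval: r = e^(−kτ) = e^(−0.06539 × 7.02) = 0.6319
Before dose 4, 3 doses have been given (aged 1τ, 2τ, 3τ).
C_trough = C₀ × (r + r² + … + r^3) = C₀ × r(1−r^3)/(1−r)
        = 4.113 × 0.6319 × (1 − 0.2523) / (1 − 0.6319) = 5.279 mg/L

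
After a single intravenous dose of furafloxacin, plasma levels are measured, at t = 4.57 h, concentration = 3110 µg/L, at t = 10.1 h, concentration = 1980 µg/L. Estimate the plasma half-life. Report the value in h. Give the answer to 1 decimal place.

8.5 h

k = ln(C₁/C₂) / (t₂ − t₁) = ln(3110/1980) / (10.1 − 4.57)
  = 0.4515 / 5.530 = 0.08165 h⁻¹
t½ = ln2 / k = 0.693147 / 0.08165 = 8.489 h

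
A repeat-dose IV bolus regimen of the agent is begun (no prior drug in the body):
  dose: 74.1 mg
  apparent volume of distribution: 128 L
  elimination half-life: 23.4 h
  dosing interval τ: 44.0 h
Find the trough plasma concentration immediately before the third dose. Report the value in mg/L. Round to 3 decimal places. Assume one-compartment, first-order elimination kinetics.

0.200 mg/L

C₀ per dose = Dose / Vd = 74.1 / 128 = 0.5789 mg/L
k = ln2 / t½ = 0.693147 / 23.4 = 0.02962 h⁻¹
Fraction remaining after one interval: r = e^(−kτ) = e^(−0.02962 × 44.0) = 0.2716
Before dose 3, 2 doses have been given (aged 1τ, 2τ).
C_trough = C₀ × (r + r²) = 0.5789 × (0.2716 + 0.07377) = 0.1999 mg/L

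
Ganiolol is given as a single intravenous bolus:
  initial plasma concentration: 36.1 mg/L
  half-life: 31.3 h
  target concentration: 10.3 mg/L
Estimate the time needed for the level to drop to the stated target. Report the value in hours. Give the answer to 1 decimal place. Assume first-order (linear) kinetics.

k = ln2 / t½ = 0.693147 / 31.3 = 0.02215 h⁻¹
t = ln(C₀ / C) / k = ln(36.10 / 10.3) / 0.02215
  = ln(3.505) / 0.02215 = 1.254 / 0.02215 = 56.61 h

56.6 h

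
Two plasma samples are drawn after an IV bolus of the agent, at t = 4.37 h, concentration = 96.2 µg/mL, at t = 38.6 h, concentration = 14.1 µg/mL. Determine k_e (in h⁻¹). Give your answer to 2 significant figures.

0.056 h⁻¹

k = ln(C₁/C₂) / (t₂ − t₁) = ln(96.2/14.1) / (38.6 − 4.37)
  = 1.920 / 34.23 = 0.05609 h⁻¹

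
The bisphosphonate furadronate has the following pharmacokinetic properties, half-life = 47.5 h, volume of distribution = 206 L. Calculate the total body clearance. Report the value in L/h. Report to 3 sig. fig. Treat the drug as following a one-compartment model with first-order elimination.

3.01 L/h

k = ln2 / t½ = 0.693147 / 47.5 = 0.01459 h⁻¹
CL = k × Vd = 0.01459 × 206 = 3.006 L/h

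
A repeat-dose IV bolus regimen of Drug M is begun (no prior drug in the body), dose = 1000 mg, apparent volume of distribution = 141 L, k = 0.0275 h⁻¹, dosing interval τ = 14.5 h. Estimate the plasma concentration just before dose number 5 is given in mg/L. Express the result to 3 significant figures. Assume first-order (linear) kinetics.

C₀ per dose = Dose / Vd = 1000 / 141 = 7.092 mg/L
Fraction remaining after one interval: r = e^(−kτ) = e^(−0.02750 × 14.5) = 0.6712
Before dose 5, 4 doses have been given (aged 1τ, 2τ, 3τ, 4τ).
C_trough = C₀ × (r + r² + … + r^4) = C₀ × r(1−r^4)/(1−r)
        = 7.092 × 0.6712 × (1 − 0.2030) / (1 − 0.6712) = 11.54 mg/L

11.5 mg/L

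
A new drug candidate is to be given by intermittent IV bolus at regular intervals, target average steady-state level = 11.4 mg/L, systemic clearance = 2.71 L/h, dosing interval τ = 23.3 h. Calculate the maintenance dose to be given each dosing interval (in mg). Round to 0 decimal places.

720 mg

At steady state, Dose/τ = Css × CL.
Dose = Css × CL × τ = 11.4 × 2.710 × 23.3 = 719.8 mg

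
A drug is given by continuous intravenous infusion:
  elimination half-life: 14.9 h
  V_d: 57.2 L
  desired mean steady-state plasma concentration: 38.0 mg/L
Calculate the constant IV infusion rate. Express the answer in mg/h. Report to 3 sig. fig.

101 mg/h

k = ln2 / t½ = 0.693147 / 14.9 = 0.04652 h⁻¹
CL = k × Vd = 0.04652 × 57.2 = 2.661 L/h
At steady state, infusion rate R₀ = Css × CL = 38.0 × 2.661 = 101.1 mg/h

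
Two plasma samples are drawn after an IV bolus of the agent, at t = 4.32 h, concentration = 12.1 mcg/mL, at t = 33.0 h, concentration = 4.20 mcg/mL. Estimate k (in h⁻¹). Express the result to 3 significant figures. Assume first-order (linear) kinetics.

0.0369 h⁻¹

k = ln(C₁/C₂) / (t₂ − t₁) = ln(12.1/4.20) / (33.0 − 4.32)
  = 1.058 / 28.68 = 0.03689 h⁻¹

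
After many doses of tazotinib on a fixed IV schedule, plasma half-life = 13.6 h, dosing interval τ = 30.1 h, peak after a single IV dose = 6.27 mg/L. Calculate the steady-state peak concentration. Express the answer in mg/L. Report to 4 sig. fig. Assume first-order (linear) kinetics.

7.994 mg/L

k = ln2 / t½ = 0.693147 / 13.6 = 0.05097 h⁻¹
e^(−kτ) = e^(−0.05097 × 30.1) = 0.2156
Accumulation ratio R = 1 / (1 − e^(−kτ)) = 1 / (1 − 0.2156) = 1.275
Steady-state peak = C₀ × R = 6.27 × 1.275 = 7.994 mg/L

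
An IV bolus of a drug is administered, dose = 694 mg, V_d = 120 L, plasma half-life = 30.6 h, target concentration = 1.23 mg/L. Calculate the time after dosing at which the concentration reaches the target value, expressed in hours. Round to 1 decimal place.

68.3 h

C₀ = Dose / Vd = 694.0 / 120 = 5.783 mg/L
k = ln2 / t½ = 0.693147 / 30.6 = 0.02265 h⁻¹
t = ln(C₀ / C) / k = ln(5.783 / 1.23) / 0.02265
  = ln(4.702) / 0.02265 = 1.548 / 0.02265 = 68.34 h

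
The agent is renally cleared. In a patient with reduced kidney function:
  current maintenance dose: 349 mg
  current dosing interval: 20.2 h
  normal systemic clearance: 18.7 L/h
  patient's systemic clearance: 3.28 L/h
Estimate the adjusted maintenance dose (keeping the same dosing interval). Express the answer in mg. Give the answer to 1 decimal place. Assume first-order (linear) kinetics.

61.2 mg

To keep the same average steady-state level, dosing rate must scale with clearance.
CL ratio = 3.28 / 18.7 = 0.1754
New dose (same interval) = 349 × 0.1754 = 61.21 mg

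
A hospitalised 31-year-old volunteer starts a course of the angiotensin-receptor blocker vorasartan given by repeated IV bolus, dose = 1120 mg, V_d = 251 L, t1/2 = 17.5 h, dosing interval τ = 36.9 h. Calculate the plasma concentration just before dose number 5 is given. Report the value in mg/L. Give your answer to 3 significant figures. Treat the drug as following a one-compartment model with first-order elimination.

C₀ per dose = Dose / Vd = 1120 / 251 = 4.462 mg/L
k = ln2 / t½ = 0.693147 / 17.5 = 0.03961 h⁻¹
Fraction remaining after one interval: r = e^(−kτ) = e^(−0.03961 × 36.9) = 0.2319
Before dose 5, 4 doses have been given (aged 1τ, 2τ, 3τ, 4τ).
C_trough = C₀ × (r + r² + … + r^4) = C₀ × r(1−r^4)/(1−r)
        = 4.462 × 0.2319 × (1 − 0.002892) / (1 − 0.2319) = 1.343 mg/L

1.34 mg/L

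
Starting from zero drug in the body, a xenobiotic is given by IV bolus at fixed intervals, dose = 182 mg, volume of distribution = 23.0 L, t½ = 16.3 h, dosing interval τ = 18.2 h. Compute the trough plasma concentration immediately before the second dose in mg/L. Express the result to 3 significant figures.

C₀ per dose = Dose / Vd = 182 / 23.0 = 7.913 mg/L
k = ln2 / t½ = 0.693147 / 16.3 = 0.04252 h⁻¹
Fraction remaining after one interval: r = e^(−kτ) = e^(−0.04252 × 18.2) = 0.4612
Before dose 2, 1 dose has been given (aged 1τ).
C_trough = C₀ × r = 7.913 × 0.4612 = 3.649 mg/L

3.65 mg/L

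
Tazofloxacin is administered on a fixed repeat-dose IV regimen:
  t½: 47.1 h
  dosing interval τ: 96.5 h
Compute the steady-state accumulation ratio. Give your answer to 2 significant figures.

k = ln2 / t½ = 0.693147 / 47.1 = 0.01472 h⁻¹
e^(−kτ) = e^(−0.01472 × 96.5) = 0.2416
Accumulation ratio R = 1 / (1 − e^(−kτ)) = 1 / (1 − 0.2416) = 1.319

1.3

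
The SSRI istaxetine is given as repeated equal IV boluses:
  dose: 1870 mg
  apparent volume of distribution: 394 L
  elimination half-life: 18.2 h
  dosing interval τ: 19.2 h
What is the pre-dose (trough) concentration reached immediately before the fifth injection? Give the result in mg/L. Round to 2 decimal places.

C₀ per dose = Dose / Vd = 1870 / 394 = 4.746 mg/L
k = ln2 / t½ = 0.693147 / 18.2 = 0.03809 h⁻¹
Fraction remaining after one interval: r = e^(−kτ) = e^(−0.03809 × 19.2) = 0.4813
Before dose 5, 4 doses have been given (aged 1τ, 2τ, 3τ, 4τ).
C_trough = C₀ × (r + r² + … + r^4) = C₀ × r(1−r^4)/(1−r)
        = 4.746 × 0.4813 × (1 − 0.05366) / (1 − 0.4813) = 4.167 mg/L

4.17 mg/L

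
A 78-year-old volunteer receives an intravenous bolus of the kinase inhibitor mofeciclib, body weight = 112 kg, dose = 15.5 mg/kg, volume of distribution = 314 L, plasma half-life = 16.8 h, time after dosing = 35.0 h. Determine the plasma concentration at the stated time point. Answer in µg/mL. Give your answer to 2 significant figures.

1.3 µg/mL

Total dose = 15.5 × 112 = 1736 mg
C₀ = Dose / Vd = 1736 / 314 = 5.529 mg/L
k = ln2 / t½ = 0.693147 / 16.8 = 0.04126 h⁻¹
C = C₀ · e^(−k·t) = 5.529 × e^(−0.04126 × 35.0)
  = 5.529 × 0.2360 = 1.305 mg/L
(1.305 mg/L = 1.305 µg/mL)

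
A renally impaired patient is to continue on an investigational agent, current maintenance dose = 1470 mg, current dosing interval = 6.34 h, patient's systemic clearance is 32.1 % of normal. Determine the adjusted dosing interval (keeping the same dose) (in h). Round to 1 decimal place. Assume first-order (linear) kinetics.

To keep the same average steady-state level, dosing rate must scale with clearance.
CL ratio = 32.1 / 100 = 0.3210
New interval (same dose) = 6.34 / 0.3210 = 19.75 h

19.8 h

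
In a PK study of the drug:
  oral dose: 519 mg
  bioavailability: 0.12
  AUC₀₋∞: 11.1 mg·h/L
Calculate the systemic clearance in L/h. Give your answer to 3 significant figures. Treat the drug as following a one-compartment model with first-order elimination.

CL = F·Dose / AUC = 0.12 × 519 / 11.1 = 5.611 L/h

5.61 L/h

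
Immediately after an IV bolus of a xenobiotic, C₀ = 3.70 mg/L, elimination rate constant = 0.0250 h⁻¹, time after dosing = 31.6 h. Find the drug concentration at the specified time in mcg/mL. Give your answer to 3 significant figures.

C = C₀ · e^(−k·t) = 3.700 × e^(−0.02500 × 31.6)
  = 3.700 × 0.4538 = 1.679 mg/L
(1.679 mg/L = 1.679 mcg/mL)

1.68 mcg/mL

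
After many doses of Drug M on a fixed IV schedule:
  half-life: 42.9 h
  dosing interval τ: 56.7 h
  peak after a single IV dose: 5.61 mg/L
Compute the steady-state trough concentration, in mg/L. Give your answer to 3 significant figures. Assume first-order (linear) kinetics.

k = ln2 / t½ = 0.693147 / 42.9 = 0.01616 h⁻¹
e^(−kτ) = e^(−0.01616 × 56.7) = 0.4000
Accumulation ratio R = 1 / (1 − e^(−kτ)) = 1 / (1 − 0.4000) = 1.667
Steady-state trough = C₀ × R × e^(−kτ) = 5.61 × 1.667 × 0.4000 = 3.741 mg/L

3.74 mg/L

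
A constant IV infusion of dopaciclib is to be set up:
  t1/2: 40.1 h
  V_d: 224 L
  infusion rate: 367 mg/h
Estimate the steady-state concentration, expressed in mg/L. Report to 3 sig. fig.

94.8 mg/L

k = ln2 / t½ = 0.693147 / 40.1 = 0.01729 h⁻¹
CL = k × Vd = 0.01729 × 224 = 3.873 L/h
At steady state Css = R₀ / CL = 367 / 3.873 = 94.76 mg/L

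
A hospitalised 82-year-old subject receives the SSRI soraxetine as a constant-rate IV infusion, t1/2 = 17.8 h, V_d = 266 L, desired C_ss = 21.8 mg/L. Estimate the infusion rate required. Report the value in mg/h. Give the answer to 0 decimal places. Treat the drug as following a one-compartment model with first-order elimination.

k = ln2 / t½ = 0.693147 / 17.8 = 0.03894 h⁻¹
CL = k × Vd = 0.03894 × 266 = 10.36 L/h
At steady state, infusion rate R₀ = Css × CL = 21.8 × 10.36 = 225.8 mg/h

226 mg/h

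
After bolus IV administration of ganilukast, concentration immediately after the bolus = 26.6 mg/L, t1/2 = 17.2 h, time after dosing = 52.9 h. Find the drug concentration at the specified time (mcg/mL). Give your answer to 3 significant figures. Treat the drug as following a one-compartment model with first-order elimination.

3.16 mcg/mL

k = ln2 / t½ = 0.693147 / 17.2 = 0.04030 h⁻¹
C = C₀ · e^(−k·t) = 26.60 × e^(−0.04030 × 52.9)
  = 26.60 × 0.1186 = 3.155 mg/L
(3.155 mg/L = 3.155 mcg/mL)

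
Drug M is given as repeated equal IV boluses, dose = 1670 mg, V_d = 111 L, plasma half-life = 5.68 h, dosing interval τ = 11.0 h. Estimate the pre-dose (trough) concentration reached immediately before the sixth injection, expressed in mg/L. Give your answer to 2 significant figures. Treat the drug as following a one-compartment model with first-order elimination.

5.3 mg/L

C₀ per dose = Dose / Vd = 1670 / 111 = 15.05 mg/L
k = ln2 / t½ = 0.693147 / 5.68 = 0.1220 h⁻¹
Fraction remaining after one interval: r = e^(−kτ) = e^(−0.1220 × 11.0) = 0.2613
Before dose 6, 5 doses have been given (aged 1τ, 2τ, 3τ, 4τ, 5τ).
C_trough = C₀ × (r + r² + … + r^5) = C₀ × r(1−r^5)/(1−r)
        = 15.05 × 0.2613 × (1 − 0.001218) / (1 − 0.2613) = 5.317 mg/L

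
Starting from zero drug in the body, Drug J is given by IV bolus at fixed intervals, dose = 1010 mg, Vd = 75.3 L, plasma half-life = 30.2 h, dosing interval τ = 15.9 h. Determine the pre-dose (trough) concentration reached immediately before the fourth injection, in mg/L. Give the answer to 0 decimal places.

20 mg/L

C₀ per dose = Dose / Vd = 1010 / 75.3 = 13.41 mg/L
k = ln2 / t½ = 0.693147 / 30.2 = 0.02295 h⁻¹
Fraction remaining after one interval: r = e^(−kτ) = e^(−0.02295 × 15.9) = 0.6943
Before dose 4, 3 doses have been given (aged 1τ, 2τ, 3τ).
C_trough = C₀ × (r + r² + … + r^3) = C₀ × r(1−r^3)/(1−r)
        = 13.41 × 0.6943 × (1 − 0.3347) / (1 − 0.6943) = 20.26 mg/L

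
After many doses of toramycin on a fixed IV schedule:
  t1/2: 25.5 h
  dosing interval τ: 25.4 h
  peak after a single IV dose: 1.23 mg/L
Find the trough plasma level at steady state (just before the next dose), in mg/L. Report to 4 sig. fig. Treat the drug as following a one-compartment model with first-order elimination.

1.237 mg/L

k = ln2 / t½ = 0.693147 / 25.5 = 0.02718 h⁻¹
e^(−kτ) = e^(−0.02718 × 25.4) = 0.5014
Accumulation ratio R = 1 / (1 − e^(−kτ)) = 1 / (1 − 0.5014) = 2.006
Steady-state trough = C₀ × R × e^(−kτ) = 1.23 × 2.006 × 0.5014 = 1.237 mg/L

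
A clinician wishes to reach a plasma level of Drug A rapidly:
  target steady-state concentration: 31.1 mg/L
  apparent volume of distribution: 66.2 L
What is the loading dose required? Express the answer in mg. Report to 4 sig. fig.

LD = Css × Vd = 31.1 × 66.2 = 2059 mg

2059 mg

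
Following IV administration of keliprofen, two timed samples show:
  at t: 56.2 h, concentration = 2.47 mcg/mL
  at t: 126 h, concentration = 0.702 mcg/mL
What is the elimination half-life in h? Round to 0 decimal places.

38 h

k = ln(C₁/C₂) / (t₂ − t₁) = ln(2.47/0.702) / (126 − 56.2)
  = 1.258 / 69.80 = 0.01802 h⁻¹
t½ = ln2 / k = 0.693147 / 0.01802 = 38.47 h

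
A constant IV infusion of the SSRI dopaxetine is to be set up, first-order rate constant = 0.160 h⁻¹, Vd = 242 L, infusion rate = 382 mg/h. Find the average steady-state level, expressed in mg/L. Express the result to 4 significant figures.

CL = k × Vd = 0.1600 × 242 = 38.72 L/h
At steady state Css = R₀ / CL = 382 / 38.72 = 9.866 mg/L

9.866 mg/L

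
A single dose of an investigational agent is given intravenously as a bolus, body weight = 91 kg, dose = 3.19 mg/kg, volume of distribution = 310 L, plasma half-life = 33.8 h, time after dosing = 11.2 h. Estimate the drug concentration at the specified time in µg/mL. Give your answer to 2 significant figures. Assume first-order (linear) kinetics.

0.74 µg/mL

Total dose = 3.19 × 91 = 290.3 mg
C₀ = Dose / Vd = 290.3 / 310 = 0.9365 mg/L
k = ln2 / t½ = 0.693147 / 33.8 = 0.02051 h⁻¹
C = C₀ · e^(−k·t) = 0.9365 × e^(−0.02051 × 11.2)
  = 0.9365 × 0.7948 = 0.7443 mg/L
(0.7443 mg/L = 0.7443 µg/mL)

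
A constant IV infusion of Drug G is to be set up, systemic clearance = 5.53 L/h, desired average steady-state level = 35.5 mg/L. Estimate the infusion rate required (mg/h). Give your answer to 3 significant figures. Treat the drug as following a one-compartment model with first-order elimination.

196 mg/h

At steady state, infusion rate R₀ = Css × CL = 35.5 × 5.530 = 196.3 mg/h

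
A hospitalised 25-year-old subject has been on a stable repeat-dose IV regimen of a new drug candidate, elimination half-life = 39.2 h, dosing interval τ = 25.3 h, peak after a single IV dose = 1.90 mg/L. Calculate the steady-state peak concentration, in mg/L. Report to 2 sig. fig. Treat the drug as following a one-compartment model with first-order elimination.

5.3 mg/L

k = ln2 / t½ = 0.693147 / 39.2 = 0.01768 h⁻¹
e^(−kτ) = e^(−0.01768 × 25.3) = 0.6393
Accumulation ratio R = 1 / (1 − e^(−kτ)) = 1 / (1 − 0.6393) = 2.772
Steady-state peak = C₀ × R = 1.90 × 2.772 = 5.267 mg/L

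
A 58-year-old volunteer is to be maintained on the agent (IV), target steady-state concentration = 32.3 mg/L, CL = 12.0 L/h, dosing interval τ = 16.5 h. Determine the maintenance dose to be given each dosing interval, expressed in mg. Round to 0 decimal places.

6395 mg

At steady state, Dose/τ = Css × CL.
Dose = Css × CL × τ = 32.3 × 12.00 × 16.5 = 6395 mg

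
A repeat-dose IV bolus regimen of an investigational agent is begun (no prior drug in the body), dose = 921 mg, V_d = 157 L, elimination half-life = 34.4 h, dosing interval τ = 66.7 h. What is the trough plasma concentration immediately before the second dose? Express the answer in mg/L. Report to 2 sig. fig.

C₀ per dose = Dose / Vd = 921 / 157 = 5.866 mg/L
k = ln2 / t½ = 0.693147 / 34.4 = 0.02015 h⁻¹
Fraction remaining after one interval: r = e^(−kτ) = e^(−0.02015 × 66.7) = 0.2608
Before dose 2, 1 dose has been given (aged 1τ).
C_trough = C₀ × r = 5.866 × 0.2608 = 1.530 mg/L

1.5 mg/L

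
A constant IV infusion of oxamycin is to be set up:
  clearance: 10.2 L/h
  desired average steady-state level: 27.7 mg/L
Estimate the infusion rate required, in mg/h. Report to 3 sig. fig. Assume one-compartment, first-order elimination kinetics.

283 mg/h

At steady state, infusion rate R₀ = Css × CL = 27.7 × 10.20 = 282.5 mg/h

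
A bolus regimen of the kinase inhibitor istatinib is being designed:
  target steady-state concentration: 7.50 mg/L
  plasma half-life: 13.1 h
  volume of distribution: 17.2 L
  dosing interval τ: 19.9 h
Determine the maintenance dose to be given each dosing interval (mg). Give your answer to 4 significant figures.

135.8 mg

k = ln2 / t½ = 0.693147 / 13.1 = 0.05291 h⁻¹
CL = k × Vd = 0.05291 × 17.2 = 0.9101 L/h
At steady state, Dose/τ = Css × CL.
Dose = Css × CL × τ = 7.50 × 0.9101 × 19.9 = 135.8 mg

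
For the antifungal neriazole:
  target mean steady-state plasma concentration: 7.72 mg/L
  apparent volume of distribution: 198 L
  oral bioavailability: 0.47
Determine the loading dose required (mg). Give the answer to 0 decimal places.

LD = Css × Vd / F = 7.72 × 198 / 0.47 = 3252 mg

3252 mg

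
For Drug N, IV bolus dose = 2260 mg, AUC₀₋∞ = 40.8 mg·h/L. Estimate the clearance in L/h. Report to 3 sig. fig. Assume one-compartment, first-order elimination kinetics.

55.4 L/h

CL = Dose / AUC = 2260 / 40.8 = 55.39 L/h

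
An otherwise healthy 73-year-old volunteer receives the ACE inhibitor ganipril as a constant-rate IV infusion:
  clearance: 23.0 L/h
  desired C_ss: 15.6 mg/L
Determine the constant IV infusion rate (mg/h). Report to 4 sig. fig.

358.8 mg/h

At steady state, infusion rate R₀ = Css × CL = 15.6 × 23.00 = 358.8 mg/h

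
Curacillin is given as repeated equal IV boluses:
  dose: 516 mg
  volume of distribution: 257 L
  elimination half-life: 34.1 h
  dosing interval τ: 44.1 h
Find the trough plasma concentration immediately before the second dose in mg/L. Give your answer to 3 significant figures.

0.819 mg/L

C₀ per dose = Dose / Vd = 516 / 257 = 2.008 mg/L
k = ln2 / t½ = 0.693147 / 34.1 = 0.02033 h⁻¹
Fraction remaining after one interval: r = e^(−kτ) = e^(−0.02033 × 44.1) = 0.4080
Before dose 2, 1 dose has been given (aged 1τ).
C_trough = C₀ × r = 2.008 × 0.4080 = 0.8193 mg/L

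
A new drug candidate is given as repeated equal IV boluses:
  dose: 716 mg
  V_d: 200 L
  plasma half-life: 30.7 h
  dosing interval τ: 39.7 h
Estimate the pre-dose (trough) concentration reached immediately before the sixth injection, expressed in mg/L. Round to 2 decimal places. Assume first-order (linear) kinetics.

2.44 mg/L

C₀ per dose = Dose / Vd = 716 / 200 = 3.580 mg/L
k = ln2 / t½ = 0.693147 / 30.7 = 0.02258 h⁻¹
Fraction remaining after one interval: r = e^(−kτ) = e^(−0.02258 × 39.7) = 0.4080
Before dose 6, 5 doses have been given (aged 1τ, 2τ, 3τ, 4τ, 5τ).
C_trough = C₀ × (r + r² + … + r^5) = C₀ × r(1−r^5)/(1−r)
        = 3.580 × 0.4080 × (1 − 0.01131) / (1 − 0.4080) = 2.439 mg/L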